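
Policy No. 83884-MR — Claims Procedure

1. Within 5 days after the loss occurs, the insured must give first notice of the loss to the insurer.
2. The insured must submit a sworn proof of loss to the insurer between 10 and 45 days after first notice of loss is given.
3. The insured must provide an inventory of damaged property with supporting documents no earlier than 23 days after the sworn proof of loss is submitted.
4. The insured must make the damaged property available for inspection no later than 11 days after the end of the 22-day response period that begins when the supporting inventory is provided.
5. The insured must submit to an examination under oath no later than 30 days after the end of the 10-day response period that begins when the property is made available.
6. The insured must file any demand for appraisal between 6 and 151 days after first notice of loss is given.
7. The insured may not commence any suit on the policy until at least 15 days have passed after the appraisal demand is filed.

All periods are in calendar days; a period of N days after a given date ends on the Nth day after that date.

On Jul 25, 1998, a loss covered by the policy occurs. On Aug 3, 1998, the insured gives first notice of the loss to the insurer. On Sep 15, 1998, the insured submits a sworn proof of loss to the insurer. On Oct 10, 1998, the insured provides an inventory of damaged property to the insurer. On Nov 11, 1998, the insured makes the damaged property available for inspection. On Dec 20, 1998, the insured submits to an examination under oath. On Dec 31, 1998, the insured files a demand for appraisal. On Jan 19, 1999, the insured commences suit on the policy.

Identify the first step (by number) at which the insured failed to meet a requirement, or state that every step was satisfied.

Step 1

Step 1 — counting 5 days from Jul 25, 1998 (when the loss occurs) gives a deadline of Jul 30, 1998; not done until Aug 3, 1998, 4 days after the deadline.
That is the first point of non-compliance.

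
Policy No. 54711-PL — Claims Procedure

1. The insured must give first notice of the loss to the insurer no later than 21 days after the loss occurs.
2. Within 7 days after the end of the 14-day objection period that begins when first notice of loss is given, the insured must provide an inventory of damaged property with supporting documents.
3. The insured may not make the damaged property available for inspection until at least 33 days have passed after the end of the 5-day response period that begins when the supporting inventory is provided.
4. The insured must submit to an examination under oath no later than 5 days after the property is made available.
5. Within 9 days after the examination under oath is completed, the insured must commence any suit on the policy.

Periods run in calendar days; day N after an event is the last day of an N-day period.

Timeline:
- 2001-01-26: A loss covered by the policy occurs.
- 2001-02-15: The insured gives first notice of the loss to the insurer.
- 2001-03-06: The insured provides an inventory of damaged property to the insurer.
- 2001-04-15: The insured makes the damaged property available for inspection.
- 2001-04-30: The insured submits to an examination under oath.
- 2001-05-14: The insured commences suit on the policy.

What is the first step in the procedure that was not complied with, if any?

(1) due by 2001-01-26 + 21 days = 2001-02-16; 2001-02-15 is within that limit.
(2) due by 2001-03-01 + 7 days = 2001-03-08; 2001-03-06 is within that limit.
(3) permitted from 2001-03-11 + 33 days = 2001-04-13 onward; done 2001-04-15 — permitted.
(4) due by 2001-04-15 + 5 days = 2001-04-20; done 2001-04-30 — 10 days late.

Step 4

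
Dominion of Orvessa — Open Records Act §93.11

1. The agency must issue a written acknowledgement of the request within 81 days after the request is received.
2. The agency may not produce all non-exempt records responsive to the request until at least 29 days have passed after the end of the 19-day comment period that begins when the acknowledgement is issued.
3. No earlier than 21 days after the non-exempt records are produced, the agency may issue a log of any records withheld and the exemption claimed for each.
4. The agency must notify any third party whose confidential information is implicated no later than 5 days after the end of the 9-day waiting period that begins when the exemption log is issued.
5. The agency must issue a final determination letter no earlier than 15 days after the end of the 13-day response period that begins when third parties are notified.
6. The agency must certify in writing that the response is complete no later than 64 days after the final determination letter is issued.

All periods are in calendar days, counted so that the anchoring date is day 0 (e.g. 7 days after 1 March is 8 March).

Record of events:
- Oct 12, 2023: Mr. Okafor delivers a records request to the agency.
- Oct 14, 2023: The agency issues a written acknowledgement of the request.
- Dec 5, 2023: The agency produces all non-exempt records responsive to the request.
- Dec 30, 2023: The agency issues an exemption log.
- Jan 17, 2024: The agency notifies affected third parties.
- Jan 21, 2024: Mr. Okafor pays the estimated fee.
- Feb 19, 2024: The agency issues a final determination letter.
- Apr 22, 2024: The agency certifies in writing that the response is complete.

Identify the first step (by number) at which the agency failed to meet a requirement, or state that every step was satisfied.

Step 4

Step 1: 81 days after Oct 12, 2023 (when the request is received) is Jan 1, 2024; Oct 14, 2023 is within that limit.
Step 2: the earliest permitted date is 29 days after Nov 2, 2023 (end of the 19-day comment period, which began when the acknowledgement is issued on Oct 14, 2023), i.e. Dec 1, 2023; done Dec 5, 2023 — permitted.
Step 3: the earliest permitted date is 21 days after Dec 5, 2023 (when the non-exempt records are produced), i.e. Dec 26, 2023; done Dec 30, 2023, after the minimum wait.
Step 4: 5 days after Jan 8, 2024 (end of the 9-day waiting period, which began when the exemption log is issued on Dec 30, 2023) is Jan 13, 2024; done Jan 17, 2024 — 4 days late.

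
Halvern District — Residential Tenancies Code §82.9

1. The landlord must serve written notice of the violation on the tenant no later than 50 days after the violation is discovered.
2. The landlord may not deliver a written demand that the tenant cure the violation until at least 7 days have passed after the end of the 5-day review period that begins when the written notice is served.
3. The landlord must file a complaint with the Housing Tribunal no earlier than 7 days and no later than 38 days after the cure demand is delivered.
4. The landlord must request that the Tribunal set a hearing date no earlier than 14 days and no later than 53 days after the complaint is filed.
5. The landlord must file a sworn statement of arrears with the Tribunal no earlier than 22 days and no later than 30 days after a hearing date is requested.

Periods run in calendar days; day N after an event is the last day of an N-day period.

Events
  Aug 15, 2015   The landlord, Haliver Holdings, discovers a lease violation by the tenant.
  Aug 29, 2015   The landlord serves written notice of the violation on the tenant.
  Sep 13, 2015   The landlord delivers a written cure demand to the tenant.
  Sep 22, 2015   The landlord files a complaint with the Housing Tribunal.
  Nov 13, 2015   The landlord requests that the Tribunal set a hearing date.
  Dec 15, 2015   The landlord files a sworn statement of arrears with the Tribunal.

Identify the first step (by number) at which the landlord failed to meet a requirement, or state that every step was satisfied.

Step 5

Step 1 — counting 50 days from Aug 15, 2015 (when the violation is discovered) gives a deadline of Oct 4, 2015; Aug 29, 2015 is within that limit.
Step 2 — must wait 7 days from Sep 3, 2015 (end of the 5-day review period, which began when the written notice is served on Aug 29, 2015), so not before Sep 10, 2015; done Sep 13, 2015 — permitted.
Step 3 — 7 and 38 days from Sep 13, 2015 (when the cure demand is delivered) are Sep 20, 2015 and Oct 21, 2015 respectively; Sep 22, 2015 falls inside that range.
Step 4 — 14 and 53 days from Sep 22, 2015 (when the complaint is filed) are Oct 6, 2015 and Nov 14, 2015 respectively; done Nov 13, 2015 — within the window.
Step 5 — 22 and 30 days from Nov 13, 2015 (when a hearing date is requested) are Dec 5, 2015 and Dec 13, 2015 respectively; Dec 15, 2015 is 2 days past the end of the window.
The analysis stops there.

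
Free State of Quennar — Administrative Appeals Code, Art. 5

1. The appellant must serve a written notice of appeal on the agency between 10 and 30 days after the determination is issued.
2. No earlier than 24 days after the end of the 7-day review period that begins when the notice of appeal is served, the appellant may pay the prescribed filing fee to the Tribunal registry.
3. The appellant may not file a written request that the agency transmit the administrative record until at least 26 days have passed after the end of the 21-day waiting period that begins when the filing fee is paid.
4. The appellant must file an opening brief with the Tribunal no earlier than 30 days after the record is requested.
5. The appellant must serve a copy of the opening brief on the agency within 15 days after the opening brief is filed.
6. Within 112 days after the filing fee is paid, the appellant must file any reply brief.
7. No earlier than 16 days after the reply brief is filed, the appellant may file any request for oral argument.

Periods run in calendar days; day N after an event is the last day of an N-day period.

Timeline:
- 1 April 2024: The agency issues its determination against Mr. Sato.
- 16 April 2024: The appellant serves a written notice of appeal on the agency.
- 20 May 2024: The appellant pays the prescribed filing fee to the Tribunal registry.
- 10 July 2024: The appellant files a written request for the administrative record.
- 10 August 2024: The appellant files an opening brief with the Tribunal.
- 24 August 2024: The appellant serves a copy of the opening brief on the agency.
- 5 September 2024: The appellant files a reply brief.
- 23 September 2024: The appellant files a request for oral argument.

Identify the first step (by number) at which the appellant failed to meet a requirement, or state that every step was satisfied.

Step 1 — 10 and 30 days from 1 April 2024 (when the determination is issued) are 11 April 2024 and 1 May 2024 respectively; done 16 April 2024, which is between those dates.
Step 2 — must wait 24 days from 23 April 2024 (end of the 7-day review period, which began when the notice of appeal is served on 16 April 2024), so not before 17 May 2024; 20 May 2024 is on or after that date.
Step 3 — must wait 26 days from 10 June 2024 (end of the 21-day waiting period, which began when the filing fee is paid on 20 May 2024), so not before 6 July 2024; done 10 July 2024, after the minimum wait.
Step 4 — must wait 30 days from 10 July 2024 (when the record is requested), so not before 9 August 2024; done 10 August 2024 — permitted.
Step 5 — counting 15 days from 10 August 2024 (when the opening brief is filed) gives a deadline of 25 August 2024; done 24 August 2024 — timely.
Step 6 — counting 112 days from 20 May 2024 (when the filing fee is paid) gives a deadline of 9 September 2024; 5 September 2024 is within that limit.
Step 7 — must wait 16 days from 5 September 2024 (when the reply brief is filed), so not before 21 September 2024; 23 September 2024 is on or after that date.

None — every step was satisfied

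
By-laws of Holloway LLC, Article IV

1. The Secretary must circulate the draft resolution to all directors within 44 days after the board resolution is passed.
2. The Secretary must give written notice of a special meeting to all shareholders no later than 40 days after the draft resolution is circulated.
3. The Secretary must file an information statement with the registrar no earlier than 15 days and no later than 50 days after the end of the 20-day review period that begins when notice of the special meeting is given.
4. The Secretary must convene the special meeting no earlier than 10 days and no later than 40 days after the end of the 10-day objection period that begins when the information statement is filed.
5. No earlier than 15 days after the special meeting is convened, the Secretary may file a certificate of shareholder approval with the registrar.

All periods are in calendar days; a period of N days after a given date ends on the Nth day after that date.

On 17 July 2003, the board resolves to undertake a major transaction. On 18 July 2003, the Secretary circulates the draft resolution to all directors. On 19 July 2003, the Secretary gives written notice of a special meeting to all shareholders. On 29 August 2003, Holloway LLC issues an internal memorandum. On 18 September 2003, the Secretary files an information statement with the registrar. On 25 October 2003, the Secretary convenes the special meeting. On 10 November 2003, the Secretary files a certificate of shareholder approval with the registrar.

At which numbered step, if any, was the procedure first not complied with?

None — every step was satisfied

(1) due by 17 July 2003 + 44 days = 30 August 2003; 18 July 2003 is within that limit.
(2) due by 18 July 2003 + 40 days = 27 August 2003; completed 19 July 2003, before the deadline.
(3) the permitted window runs from 8 August 2003 + 15 = 23 August 2003 to 8 August 2003 + 50 = 27 September 2003; 18 September 2003 falls inside that range.
(4) the permitted window runs from 28 September 2003 + 10 = 8 October 2003 to 28 September 2003 + 40 = 7 November 2003; done 25 October 2003 — within the window.
(5) permitted from 25 October 2003 + 15 days = 9 November 2003 onward; done 10 November 2003 — permitted.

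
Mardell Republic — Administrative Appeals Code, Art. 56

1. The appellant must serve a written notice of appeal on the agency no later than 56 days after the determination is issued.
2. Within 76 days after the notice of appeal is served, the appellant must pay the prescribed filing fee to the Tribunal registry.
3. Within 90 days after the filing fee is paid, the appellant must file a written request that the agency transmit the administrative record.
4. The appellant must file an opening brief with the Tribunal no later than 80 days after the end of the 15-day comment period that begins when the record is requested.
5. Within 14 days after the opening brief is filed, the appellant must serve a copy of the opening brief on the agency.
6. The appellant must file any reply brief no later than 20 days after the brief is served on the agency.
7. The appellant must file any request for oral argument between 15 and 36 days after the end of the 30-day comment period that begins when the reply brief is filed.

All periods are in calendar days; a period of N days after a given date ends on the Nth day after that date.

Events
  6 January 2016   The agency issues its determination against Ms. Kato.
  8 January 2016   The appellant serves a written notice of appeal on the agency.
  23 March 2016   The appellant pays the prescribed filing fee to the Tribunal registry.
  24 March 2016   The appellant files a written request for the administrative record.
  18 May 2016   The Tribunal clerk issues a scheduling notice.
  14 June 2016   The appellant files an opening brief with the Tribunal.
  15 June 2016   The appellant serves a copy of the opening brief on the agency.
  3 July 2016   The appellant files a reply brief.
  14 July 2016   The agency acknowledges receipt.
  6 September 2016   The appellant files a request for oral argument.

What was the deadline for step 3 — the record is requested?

Step 3 runs from 23 March 2016, when the filing fee is paid. 90 days after 23 March 2016 is 21 June 2016.

21 June 2016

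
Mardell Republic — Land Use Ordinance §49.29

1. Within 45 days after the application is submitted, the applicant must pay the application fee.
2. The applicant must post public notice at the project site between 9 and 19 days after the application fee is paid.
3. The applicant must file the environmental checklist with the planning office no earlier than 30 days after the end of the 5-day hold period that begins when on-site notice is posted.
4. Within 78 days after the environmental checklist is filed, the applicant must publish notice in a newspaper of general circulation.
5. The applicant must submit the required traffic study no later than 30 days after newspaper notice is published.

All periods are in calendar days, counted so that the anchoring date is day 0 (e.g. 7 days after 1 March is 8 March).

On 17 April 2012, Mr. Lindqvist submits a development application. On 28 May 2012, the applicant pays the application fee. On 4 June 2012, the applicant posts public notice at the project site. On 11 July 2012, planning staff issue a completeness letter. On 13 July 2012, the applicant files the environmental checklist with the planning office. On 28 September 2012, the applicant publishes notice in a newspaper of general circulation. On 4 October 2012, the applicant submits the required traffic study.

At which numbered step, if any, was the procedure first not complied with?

Step 2

Step 1: 45 days after 17 April 2012 (when the application is submitted) is 1 June 2012; 28 May 2012 is within that limit.
Step 2: the window is 9–19 days after 28 May 2012 (when the application fee is paid), so 6 June 2012 through 16 June 2012; done 4 June 2012 — 2 days before the window opened.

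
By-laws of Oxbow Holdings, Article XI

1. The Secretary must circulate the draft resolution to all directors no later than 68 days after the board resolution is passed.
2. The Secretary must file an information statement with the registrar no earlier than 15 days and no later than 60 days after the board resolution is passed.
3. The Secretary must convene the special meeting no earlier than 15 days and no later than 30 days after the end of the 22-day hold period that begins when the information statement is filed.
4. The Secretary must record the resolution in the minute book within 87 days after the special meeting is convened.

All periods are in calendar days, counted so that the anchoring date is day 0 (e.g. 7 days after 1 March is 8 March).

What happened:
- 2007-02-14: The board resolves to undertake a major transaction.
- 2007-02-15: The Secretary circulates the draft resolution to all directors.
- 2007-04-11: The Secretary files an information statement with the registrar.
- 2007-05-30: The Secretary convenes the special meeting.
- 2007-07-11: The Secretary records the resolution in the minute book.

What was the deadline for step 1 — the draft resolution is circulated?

2007-04-23

Step 1 runs from 2007-02-14, when the board resolution is passed. 68 days after 2007-02-14 is 2007-04-23.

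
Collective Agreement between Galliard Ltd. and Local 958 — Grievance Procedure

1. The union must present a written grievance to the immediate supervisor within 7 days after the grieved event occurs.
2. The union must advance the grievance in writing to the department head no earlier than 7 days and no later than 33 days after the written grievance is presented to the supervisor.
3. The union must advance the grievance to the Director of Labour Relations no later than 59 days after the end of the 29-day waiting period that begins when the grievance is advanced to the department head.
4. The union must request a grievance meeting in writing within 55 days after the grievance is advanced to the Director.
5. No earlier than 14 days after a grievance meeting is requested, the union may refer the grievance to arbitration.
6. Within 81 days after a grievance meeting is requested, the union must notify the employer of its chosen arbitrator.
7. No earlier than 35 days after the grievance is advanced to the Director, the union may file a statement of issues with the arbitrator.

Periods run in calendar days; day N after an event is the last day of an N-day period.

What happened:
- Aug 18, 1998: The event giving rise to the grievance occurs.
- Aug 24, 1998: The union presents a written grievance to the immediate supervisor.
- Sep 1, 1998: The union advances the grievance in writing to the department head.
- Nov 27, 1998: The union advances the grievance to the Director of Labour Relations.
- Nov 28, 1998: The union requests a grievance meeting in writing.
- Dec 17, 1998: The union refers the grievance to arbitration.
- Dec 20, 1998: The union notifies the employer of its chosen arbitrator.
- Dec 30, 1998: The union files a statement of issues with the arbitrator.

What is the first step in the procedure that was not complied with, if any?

Step 7

Step 1 — counting 7 days from Aug 18, 1998 (when the grieved event occurs) gives a deadline of Aug 25, 1998; done Aug 24, 1998 — timely.
Step 2 — 7 and 33 days from Aug 24, 1998 (when the written grievance is presented to the supervisor) are Aug 31, 1998 and Sep 26, 1998 respectively; done Sep 1, 1998, which is between those dates.
Step 3 — counting 59 days from Sep 30, 1998 (end of the 29-day waiting period, which began when the grievance is advanced to the department head on Sep 1, 1998) gives a deadline of Nov 28, 1998; Nov 27, 1998 is within that limit.
Step 4 — counting 55 days from Nov 27, 1998 (when the grievance is advanced to the Director) gives a deadline of Jan 21, 1999; completed Nov 28, 1998, before the deadline.
Step 5 — must wait 14 days from Nov 28, 1998 (when a grievance meeting is requested), so not before Dec 12, 1998; Dec 17, 1998 is on or after that date.
Step 6 — counting 81 days from Nov 28, 1998 (when a grievance meeting is requested) gives a deadline of Feb 17, 1999; completed Dec 20, 1998, before the deadline.
Step 7 — must wait 35 days from Nov 27, 1998 (when the grievance is advanced to the Director), so not before Jan 1, 1999; Dec 30, 1998 is 2 days before the earliest permitted date.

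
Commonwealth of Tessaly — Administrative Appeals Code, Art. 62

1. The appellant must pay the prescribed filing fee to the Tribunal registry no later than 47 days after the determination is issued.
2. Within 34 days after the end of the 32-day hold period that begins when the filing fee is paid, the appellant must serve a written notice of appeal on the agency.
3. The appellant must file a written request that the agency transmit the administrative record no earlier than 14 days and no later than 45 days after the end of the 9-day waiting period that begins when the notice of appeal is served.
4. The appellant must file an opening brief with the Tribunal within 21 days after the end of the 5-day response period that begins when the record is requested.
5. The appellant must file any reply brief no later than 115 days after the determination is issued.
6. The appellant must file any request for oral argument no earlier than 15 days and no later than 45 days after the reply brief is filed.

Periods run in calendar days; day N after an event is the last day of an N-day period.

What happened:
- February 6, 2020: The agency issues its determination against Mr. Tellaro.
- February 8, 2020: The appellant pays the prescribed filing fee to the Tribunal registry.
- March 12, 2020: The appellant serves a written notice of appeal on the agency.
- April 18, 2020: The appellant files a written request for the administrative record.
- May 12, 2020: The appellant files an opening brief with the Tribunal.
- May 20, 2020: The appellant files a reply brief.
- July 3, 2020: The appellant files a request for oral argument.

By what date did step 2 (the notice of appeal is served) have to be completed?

The filing fee is paid on February 8, 2020; the 32-day hold period therefore ends March 11, 2020, and step 2 runs from that date. 34 days after March 11, 2020 is April 14, 2020.

April 14, 2020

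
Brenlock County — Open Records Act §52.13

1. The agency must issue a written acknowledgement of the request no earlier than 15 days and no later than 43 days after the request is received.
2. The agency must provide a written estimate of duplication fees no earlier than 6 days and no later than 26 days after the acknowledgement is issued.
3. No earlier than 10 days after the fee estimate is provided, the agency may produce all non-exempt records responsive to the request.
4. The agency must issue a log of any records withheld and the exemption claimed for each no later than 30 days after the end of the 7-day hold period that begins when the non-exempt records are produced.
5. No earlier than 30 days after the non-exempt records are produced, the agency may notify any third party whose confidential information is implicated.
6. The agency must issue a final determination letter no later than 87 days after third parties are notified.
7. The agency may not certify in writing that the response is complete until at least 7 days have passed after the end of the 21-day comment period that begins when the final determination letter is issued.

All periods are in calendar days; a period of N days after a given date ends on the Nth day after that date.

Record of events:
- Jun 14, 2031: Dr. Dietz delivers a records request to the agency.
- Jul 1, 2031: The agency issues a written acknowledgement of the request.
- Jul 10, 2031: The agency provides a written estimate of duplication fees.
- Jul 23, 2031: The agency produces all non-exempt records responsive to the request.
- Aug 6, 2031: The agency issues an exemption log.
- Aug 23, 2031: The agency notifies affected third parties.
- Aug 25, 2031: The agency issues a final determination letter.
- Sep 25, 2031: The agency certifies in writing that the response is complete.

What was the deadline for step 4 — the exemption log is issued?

The non-exempt records are produced on Jul 23, 2031; the 7-day hold period therefore ends Jul 30, 2031, and step 4 runs from that date. 30 days after Jul 30, 2031 is Aug 29, 2031.

Aug 29, 2031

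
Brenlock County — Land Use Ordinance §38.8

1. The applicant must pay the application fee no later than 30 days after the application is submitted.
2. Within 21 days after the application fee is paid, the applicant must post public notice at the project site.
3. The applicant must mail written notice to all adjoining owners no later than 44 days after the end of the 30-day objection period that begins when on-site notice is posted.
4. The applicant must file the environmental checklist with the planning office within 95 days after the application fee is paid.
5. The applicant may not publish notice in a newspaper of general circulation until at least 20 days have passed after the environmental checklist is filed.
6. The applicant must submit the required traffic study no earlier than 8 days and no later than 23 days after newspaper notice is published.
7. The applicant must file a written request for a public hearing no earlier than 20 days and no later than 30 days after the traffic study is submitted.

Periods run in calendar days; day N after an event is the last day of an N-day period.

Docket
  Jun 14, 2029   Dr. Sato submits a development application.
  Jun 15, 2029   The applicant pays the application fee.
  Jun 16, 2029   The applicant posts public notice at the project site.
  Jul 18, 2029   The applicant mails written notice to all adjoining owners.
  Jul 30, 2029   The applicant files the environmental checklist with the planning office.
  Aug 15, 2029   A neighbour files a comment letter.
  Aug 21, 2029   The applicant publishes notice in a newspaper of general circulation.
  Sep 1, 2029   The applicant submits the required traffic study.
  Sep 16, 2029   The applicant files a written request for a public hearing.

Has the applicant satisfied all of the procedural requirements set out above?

Step 1 — counting 30 days from Jun 14, 2029 (when the application is submitted) gives a deadline of Jul 14, 2029; completed Jun 15, 2029, before the deadline.
Step 2 — counting 21 days from Jun 15, 2029 (when the application fee is paid) gives a deadline of Jul 6, 2029; Jun 16, 2029 is within that limit.
Step 3 — counting 44 days from Jul 16, 2029 (end of the 30-day objection period, which began when on-site notice is posted on Jun 16, 2029) gives a deadline of Aug 29, 2029; done Jul 18, 2029 — timely.
Step 4 — counting 95 days from Jun 15, 2029 (when the application fee is paid) gives a deadline of Sep 18, 2029; done Jul 30, 2029 — timely.
Step 5 — must wait 20 days from Jul 30, 2029 (when the environmental checklist is filed), so not before Aug 19, 2029; done Aug 21, 2029, after the minimum wait.
Step 6 — 8 and 23 days from Aug 21, 2029 (when newspaper notice is published) are Aug 29, 2029 and Sep 13, 2029 respectively; done Sep 1, 2029 — within the window.
Step 7 — 20 and 30 days from Sep 1, 2029 (when the traffic study is submitted) are Sep 21, 2029 and Oct 1, 2029 respectively; Sep 16, 2029 is 5 days too early.

No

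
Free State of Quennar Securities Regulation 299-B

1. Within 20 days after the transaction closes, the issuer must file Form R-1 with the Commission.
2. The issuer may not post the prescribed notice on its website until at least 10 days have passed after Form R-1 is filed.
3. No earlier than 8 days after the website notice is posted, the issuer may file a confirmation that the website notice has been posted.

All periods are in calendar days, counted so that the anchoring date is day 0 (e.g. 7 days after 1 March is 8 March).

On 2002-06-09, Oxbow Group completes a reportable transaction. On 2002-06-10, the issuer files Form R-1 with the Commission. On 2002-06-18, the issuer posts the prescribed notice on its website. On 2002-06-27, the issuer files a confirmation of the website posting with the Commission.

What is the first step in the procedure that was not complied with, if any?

Step 2

(1) due by 2002-06-09 + 20 days = 2002-06-29; completed 2002-06-10, before the deadline.
(2) permitted from 2002-06-10 + 10 days = 2002-06-20 onward; done 2002-06-18 — 2 days too early.
No need to go further; step 2 was not satisfied.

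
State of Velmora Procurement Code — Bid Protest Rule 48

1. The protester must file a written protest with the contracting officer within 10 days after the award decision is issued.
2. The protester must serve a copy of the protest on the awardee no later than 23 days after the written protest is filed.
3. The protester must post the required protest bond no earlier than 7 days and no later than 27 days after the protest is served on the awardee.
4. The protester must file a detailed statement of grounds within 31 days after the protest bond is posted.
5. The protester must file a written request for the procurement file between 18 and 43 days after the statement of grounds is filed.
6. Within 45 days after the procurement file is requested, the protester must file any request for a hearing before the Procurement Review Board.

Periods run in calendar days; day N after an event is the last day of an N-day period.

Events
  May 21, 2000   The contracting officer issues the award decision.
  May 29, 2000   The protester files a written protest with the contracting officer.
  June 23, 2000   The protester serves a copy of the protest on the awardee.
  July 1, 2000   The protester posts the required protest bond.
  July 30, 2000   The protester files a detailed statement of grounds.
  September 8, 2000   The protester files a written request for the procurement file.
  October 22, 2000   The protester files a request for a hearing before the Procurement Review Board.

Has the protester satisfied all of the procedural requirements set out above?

Step 1 — counting 10 days from May 21, 2000 (when the award decision is issued) gives a deadline of May 31, 2000; May 29, 2000 is within that limit.
Step 2 — counting 23 days from May 29, 2000 (when the written protest is filed) gives a deadline of June 21, 2000; not done until June 23, 2000, 2 days after the deadline.

No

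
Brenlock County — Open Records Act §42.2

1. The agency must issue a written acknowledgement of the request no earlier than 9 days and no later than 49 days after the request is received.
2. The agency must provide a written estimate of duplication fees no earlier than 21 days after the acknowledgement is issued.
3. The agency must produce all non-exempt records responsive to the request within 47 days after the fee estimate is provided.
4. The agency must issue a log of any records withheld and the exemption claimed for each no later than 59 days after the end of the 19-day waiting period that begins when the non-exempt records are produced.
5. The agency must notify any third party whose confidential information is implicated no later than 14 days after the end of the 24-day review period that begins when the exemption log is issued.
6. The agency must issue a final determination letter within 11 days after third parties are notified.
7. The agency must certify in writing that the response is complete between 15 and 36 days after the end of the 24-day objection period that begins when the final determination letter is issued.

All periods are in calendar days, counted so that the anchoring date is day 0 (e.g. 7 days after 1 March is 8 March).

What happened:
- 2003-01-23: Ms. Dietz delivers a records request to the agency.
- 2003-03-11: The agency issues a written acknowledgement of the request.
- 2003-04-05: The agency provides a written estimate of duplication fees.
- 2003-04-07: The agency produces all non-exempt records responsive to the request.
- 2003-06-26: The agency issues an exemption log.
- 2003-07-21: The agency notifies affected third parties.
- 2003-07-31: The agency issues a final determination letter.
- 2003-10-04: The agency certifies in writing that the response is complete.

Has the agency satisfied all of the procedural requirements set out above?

No

(1) the permitted window runs from 2003-01-23 + 9 = 2003-02-01 to 2003-01-23 + 49 = 2003-03-13; 2003-03-11 falls inside that range.
(2) permitted from 2003-03-11 + 21 days = 2003-04-01 onward; done 2003-04-05 — permitted.
(3) due by 2003-04-05 + 47 days = 2003-05-22; done 2003-04-07 — timely.
(4) due by 2003-04-26 + 59 days = 2003-06-24; not done until 2003-06-26, 2 days after the deadline.
The procedure was therefore not followed at step 4.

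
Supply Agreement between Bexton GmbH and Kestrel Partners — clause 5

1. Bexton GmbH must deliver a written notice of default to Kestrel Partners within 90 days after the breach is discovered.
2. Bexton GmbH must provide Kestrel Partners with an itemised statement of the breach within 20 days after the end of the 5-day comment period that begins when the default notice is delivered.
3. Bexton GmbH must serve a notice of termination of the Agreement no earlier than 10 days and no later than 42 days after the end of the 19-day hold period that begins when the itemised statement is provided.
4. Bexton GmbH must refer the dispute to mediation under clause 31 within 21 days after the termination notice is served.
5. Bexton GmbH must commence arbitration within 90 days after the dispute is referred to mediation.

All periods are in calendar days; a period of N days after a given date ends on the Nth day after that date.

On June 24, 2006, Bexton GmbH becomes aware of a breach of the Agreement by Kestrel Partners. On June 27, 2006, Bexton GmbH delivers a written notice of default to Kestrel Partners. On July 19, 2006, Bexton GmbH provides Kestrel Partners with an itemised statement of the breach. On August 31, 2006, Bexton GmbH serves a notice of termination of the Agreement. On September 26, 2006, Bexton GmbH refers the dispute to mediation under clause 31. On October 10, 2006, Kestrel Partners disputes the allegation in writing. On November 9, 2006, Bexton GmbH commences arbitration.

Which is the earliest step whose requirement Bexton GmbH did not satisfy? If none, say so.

Step 1: 90 days after June 24, 2006 (when the breach is discovered) is September 22, 2006; completed June 27, 2006, before the deadline.
Step 2: 20 days after July 2, 2006 (end of the 5-day comment period, which began when the default notice is delivered on June 27, 2006) is July 22, 2006; completed July 19, 2006, before the deadline.
Step 3: the window is 10–42 days after August 7, 2006 (end of the 19-day hold period, which began when the itemised statement is provided on July 19, 2006), so August 17, 2006 through September 18, 2006; done August 31, 2006 — within the window.
Step 4: 21 days after August 31, 2006 (when the termination notice is served) is September 21, 2006; done September 26, 2006 — 5 days late.
The analysis stops there.

Step 4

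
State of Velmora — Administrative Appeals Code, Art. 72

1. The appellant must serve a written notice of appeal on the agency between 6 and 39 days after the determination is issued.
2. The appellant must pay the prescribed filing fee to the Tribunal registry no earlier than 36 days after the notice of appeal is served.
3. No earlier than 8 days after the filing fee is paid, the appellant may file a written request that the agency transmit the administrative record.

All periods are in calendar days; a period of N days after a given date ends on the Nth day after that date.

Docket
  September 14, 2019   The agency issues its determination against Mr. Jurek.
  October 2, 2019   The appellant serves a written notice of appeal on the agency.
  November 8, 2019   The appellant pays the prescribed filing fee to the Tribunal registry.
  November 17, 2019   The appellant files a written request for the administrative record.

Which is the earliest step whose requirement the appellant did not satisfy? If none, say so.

None — every step was satisfied

Step 1: the window is 6–39 days after September 14, 2019 (when the determination is issued), so September 20, 2019 through October 23, 2019; done October 2, 2019, which is between those dates.
Step 2: the earliest permitted date is 36 days after October 2, 2019 (when the notice of appeal is served), i.e. November 7, 2019; done November 8, 2019, after the minimum wait.
Step 3: the earliest permitted date is 8 days after November 8, 2019 (when the filing fee is paid), i.e. November 16, 2019; November 17, 2019 is on or after that date.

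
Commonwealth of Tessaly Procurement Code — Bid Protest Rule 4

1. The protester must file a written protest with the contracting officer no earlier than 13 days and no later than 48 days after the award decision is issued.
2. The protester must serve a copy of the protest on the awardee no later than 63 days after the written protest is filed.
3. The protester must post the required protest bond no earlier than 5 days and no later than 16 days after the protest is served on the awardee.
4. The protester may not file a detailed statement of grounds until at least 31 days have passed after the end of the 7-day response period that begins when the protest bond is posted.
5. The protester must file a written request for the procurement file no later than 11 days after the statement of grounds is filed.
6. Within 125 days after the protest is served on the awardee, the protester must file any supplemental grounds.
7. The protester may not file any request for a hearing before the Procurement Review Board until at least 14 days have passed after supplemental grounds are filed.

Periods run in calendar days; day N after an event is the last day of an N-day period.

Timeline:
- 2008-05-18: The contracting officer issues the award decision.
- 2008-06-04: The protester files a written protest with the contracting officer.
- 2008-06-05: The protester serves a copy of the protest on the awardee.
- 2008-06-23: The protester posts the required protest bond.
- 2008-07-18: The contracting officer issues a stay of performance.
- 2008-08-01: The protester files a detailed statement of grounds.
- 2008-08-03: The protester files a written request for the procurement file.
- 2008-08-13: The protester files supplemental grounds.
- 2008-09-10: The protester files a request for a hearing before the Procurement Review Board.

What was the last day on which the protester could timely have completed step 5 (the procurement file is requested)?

2008-08-12

Step 5 runs from 2008-08-01, when the statement of grounds is filed. 11 days after 2008-08-01 is 2008-08-12.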